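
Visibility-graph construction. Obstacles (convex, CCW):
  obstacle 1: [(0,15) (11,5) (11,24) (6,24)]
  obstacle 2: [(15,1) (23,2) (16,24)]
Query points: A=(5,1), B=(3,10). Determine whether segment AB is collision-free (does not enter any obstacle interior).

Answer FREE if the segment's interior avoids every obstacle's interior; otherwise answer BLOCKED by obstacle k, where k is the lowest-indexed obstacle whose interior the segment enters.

Obstacle 1 [(0,15) (11,5) (11,24) (6,24)]:
  edge (0,15)–(11,5): clear
  edge (11,5)–(11,24): clear
  edge (11,24)–(6,24): clear
  edge (6,24)–(0,15): clear
  midpoint (4,11/2) outside
  → clear
Obstacle 2 [(15,1) (23,2) (16,24)]:
  edge (15,1)–(23,2): clear
  edge (23,2)–(16,24): clear
  edge (16,24)–(15,1): clear
  midpoint (4,11/2) outside
  → clear

FREE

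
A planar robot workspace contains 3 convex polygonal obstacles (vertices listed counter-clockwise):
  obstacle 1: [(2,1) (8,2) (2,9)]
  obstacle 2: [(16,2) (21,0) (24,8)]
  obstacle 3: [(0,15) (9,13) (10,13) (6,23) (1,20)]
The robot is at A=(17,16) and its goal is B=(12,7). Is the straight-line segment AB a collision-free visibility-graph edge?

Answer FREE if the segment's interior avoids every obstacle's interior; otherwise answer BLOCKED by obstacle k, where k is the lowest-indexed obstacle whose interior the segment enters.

Obstacle 1 [(2,1) (8,2) (2,9)]:
  edge (2,1)–(8,2): clear
  edge (8,2)–(2,9): clear
  edge (2,9)–(2,1): clear
  midpoint (29/2,23/2) outside
  → clear
Obstacle 2 [(16,2) (21,0) (24,8)]:
  edge (16,2)–(21,0): clear
  edge (21,0)–(24,8): clear
  edge (24,8)–(16,2): clear
  midpoint (29/2,23/2) outside
  → clear
Obstacle 3 [(0,15) (9,13) (10,13) (6,23) (1,20)]:
  edge (0,15)–(9,13): clear
  edge (9,13)–(10,13): clear
  edge (10,13)–(6,23): clear
  edge (6,23)–(1,20): clear
  edge (1,20)–(0,15): clear
  midpoint (29/2,23/2) outside
  → clear

FREE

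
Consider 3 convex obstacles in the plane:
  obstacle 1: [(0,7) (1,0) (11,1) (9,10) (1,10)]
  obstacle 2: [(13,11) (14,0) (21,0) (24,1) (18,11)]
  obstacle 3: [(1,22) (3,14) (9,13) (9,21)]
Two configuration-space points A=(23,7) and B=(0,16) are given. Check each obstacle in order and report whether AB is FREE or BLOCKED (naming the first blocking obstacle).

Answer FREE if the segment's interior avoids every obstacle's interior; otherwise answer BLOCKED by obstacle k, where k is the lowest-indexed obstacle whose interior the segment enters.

Obstacle 1 [(0,7) (1,0) (11,1) (9,10) (1,10)]:
  edge (0,7)–(1,0): clear
  edge (1,0)–(11,1): clear
  edge (11,1)–(9,10): clear
  edge (9,10)–(1,10): clear
  edge (1,10)–(0,7): clear
  midpoint (23/2,23/2) outside
  → clear
Obstacle 2 [(13,11) (14,0) (21,0) (24,1) (18,11)]:
  edge (13,11)–(14,0): crosses AB
  edge (14,0)–(21,0): clear
  edge (21,0)–(24,1): clear
  edge (24,1)–(18,11): crosses AB
  edge (18,11)–(13,11): clear
  → BLOCKED
Obstacle 3 [(1,22) (3,14) (9,13) (9,21)]:
  edge (1,22)–(3,14): crosses AB
  edge (3,14)–(9,13): crosses AB
  edge (9,13)–(9,21): clear
  edge (9,21)–(1,22): clear
  → BLOCKED

BLOCKED by obstacle 2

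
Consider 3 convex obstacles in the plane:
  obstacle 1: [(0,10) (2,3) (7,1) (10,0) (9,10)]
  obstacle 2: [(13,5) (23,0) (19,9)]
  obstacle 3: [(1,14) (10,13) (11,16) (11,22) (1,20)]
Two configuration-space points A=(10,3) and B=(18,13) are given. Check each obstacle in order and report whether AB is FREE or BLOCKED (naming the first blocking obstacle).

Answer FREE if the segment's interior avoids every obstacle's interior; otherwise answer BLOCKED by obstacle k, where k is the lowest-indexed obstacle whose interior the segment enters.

FREE

Obstacle 1 [(0,10) (2,3) (7,1) (10,0) (9,10)]:
  edge (0,10)–(2,3): clear
  edge (2,3)–(7,1): clear
  edge (7,1)–(10,0): clear
  edge (10,0)–(9,10): clear
  edge (9,10)–(0,10): clear
  midpoint (14,8) outside
  → clear
Obstacle 2 [(13,5) (23,0) (19,9)]:
  edge (13,5)–(23,0): clear
  edge (23,0)–(19,9): clear
  edge (19,9)–(13,5): clear
  midpoint (14,8) outside
  → clear
Obstacle 3 [(1,14) (10,13) (11,16) (11,22) (1,20)]:
  edge (1,14)–(10,13): clear
  edge (10,13)–(11,16): clear
  edge (11,16)–(11,22): clear
  edge (11,22)–(1,20): clear
  edge (1,20)–(1,14): clear
  midpoint (14,8) outside
  → clear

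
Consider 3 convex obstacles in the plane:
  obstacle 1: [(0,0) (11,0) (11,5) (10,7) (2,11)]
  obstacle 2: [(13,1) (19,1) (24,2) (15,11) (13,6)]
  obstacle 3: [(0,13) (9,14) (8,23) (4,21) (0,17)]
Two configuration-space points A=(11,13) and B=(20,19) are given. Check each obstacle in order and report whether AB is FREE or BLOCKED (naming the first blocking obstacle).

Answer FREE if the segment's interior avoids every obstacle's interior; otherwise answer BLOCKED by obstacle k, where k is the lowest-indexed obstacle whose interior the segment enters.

Obstacle 1 [(0,0) (11,0) (11,5) (10,7) (2,11)]:
  edge (0,0)–(11,0): clear
  edge (11,0)–(11,5): clear
  edge (11,5)–(10,7): clear
  edge (10,7)–(2,11): clear
  edge (2,11)–(0,0): clear
  midpoint (31/2,16) outside
  → clear
Obstacle 2 [(13,1) (19,1) (24,2) (15,11) (13,6)]:
  edge (13,1)–(19,1): clear
  edge (19,1)–(24,2): clear
  edge (24,2)–(15,11): clear
  edge (15,11)–(13,6): clear
  edge (13,6)–(13,1): clear
  midpoint (31/2,16) outside
  → clear
Obstacle 3 [(0,13) (9,14) (8,23) (4,21) (0,17)]:
  edge (0,13)–(9,14): clear
  edge (9,14)–(8,23): clear
  edge (8,23)–(4,21): clear
  edge (4,21)–(0,17): clear
  edge (0,17)–(0,13): clear
  midpoint (31/2,16) outside
  → clear

FREE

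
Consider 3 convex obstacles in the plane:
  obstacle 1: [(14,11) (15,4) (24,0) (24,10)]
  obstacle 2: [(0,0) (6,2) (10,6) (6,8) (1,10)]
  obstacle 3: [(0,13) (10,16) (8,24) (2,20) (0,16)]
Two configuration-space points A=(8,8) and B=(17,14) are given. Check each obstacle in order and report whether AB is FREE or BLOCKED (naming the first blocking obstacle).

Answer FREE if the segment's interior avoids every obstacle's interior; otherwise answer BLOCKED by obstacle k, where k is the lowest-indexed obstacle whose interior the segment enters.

FREE

Obstacle 1 [(14,11) (15,4) (24,0) (24,10)]:
  edge (14,11)–(15,4): clear
  edge (15,4)–(24,0): clear
  edge (24,0)–(24,10): clear
  edge (24,10)–(14,11): clear
  midpoint (25/2,11) outside
  → clear
Obstacle 2 [(0,0) (6,2) (10,6) (6,8) (1,10)]:
  edge (0,0)–(6,2): clear
  edge (6,2)–(10,6): clear
  edge (10,6)–(6,8): clear
  edge (6,8)–(1,10): clear
  edge (1,10)–(0,0): clear
  midpoint (25/2,11) outside
  → clear
Obstacle 3 [(0,13) (10,16) (8,24) (2,20) (0,16)]:
  edge (0,13)–(10,16): clear
  edge (10,16)–(8,24): clear
  edge (8,24)–(2,20): clear
  edge (2,20)–(0,16): clear
  edge (0,16)–(0,13): clear
  midpoint (25/2,11) outside
  → clear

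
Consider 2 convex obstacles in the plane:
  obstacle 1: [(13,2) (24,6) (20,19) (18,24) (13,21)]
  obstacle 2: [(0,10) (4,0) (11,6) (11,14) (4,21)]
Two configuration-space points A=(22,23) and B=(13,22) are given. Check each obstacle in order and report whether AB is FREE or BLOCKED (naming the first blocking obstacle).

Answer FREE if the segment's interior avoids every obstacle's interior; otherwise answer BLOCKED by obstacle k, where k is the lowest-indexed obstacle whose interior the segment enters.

Obstacle 1 [(13,2) (24,6) (20,19) (18,24) (13,21)]:
  edge (13,2)–(24,6): clear
  edge (24,6)–(20,19): clear
  edge (20,19)–(18,24): crosses AB
  edge (18,24)–(13,21): crosses AB
  edge (13,21)–(13,2): clear
  → BLOCKED
Obstacle 2 [(0,10) (4,0) (11,6) (11,14) (4,21)]:
  edge (0,10)–(4,0): clear
  edge (4,0)–(11,6): clear
  edge (11,6)–(11,14): clear
  edge (11,14)–(4,21): clear
  edge (4,21)–(0,10): clear
  midpoint (35/2,45/2) outside
  → clear

BLOCKED by obstacle 1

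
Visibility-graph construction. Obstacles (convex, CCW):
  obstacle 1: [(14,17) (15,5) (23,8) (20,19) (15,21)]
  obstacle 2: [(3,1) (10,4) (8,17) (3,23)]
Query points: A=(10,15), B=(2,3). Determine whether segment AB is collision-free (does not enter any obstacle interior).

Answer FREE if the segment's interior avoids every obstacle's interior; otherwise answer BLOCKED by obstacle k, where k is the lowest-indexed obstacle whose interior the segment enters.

Obstacle 1 [(14,17) (15,5) (23,8) (20,19) (15,21)]:
  edge (14,17)–(15,5): clear
  edge (15,5)–(23,8): clear
  edge (23,8)–(20,19): clear
  edge (20,19)–(15,21): clear
  edge (15,21)–(14,17): clear
  midpoint (6,9) outside
  → clear
Obstacle 2 [(3,1) (10,4) (8,17) (3,23)]:
  edge (3,1)–(10,4): clear
  edge (10,4)–(8,17): crosses AB
  edge (8,17)–(3,23): clear
  edge (3,23)–(3,1): crosses AB
  → BLOCKED

BLOCKED by obstacle 2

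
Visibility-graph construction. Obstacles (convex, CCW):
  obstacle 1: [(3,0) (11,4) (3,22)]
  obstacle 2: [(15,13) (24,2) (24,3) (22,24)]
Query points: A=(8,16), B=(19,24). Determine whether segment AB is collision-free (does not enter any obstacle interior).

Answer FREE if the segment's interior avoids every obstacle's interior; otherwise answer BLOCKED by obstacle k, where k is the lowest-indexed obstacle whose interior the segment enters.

Obstacle 1 [(3,0) (11,4) (3,22)]:
  edge (3,0)–(11,4): clear
  edge (11,4)–(3,22): clear
  edge (3,22)–(3,0): clear
  midpoint (27/2,20) outside
  → clear
Obstacle 2 [(15,13) (24,2) (24,3) (22,24)]:
  edge (15,13)–(24,2): clear
  edge (24,2)–(24,3): clear
  edge (24,3)–(22,24): clear
  edge (22,24)–(15,13): clear
  midpoint (27/2,20) outside
  → clear

FREE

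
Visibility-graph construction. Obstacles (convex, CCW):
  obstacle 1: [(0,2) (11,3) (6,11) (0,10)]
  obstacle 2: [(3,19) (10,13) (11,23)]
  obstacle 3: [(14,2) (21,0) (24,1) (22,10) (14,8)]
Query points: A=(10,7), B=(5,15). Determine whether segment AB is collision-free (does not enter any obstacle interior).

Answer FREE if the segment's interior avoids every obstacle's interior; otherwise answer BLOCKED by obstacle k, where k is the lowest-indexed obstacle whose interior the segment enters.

Obstacle 1 [(0,2) (11,3) (6,11) (0,10)]:
  edge (0,2)–(11,3): clear
  edge (11,3)–(6,11): clear
  edge (6,11)–(0,10): clear
  edge (0,10)–(0,2): clear
  midpoint (15/2,11) outside
  → clear
Obstacle 2 [(3,19) (10,13) (11,23)]:
  edge (3,19)–(10,13): clear
  edge (10,13)–(11,23): clear
  edge (11,23)–(3,19): clear
  midpoint (15/2,11) outside
  → clear
Obstacle 3 [(14,2) (21,0) (24,1) (22,10) (14,8)]:
  edge (14,2)–(21,0): clear
  edge (21,0)–(24,1): clear
  edge (24,1)–(22,10): clear
  edge (22,10)–(14,8): clear
  edge (14,8)–(14,2): clear
  midpoint (15/2,11) outside
  → clear

FREE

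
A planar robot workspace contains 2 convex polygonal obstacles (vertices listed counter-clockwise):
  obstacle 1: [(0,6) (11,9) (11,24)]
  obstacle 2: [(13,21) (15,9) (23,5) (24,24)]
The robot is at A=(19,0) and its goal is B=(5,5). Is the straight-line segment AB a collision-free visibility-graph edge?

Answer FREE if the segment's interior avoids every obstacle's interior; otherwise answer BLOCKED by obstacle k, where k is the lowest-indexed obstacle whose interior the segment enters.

Obstacle 1 [(0,6) (11,9) (11,24)]:
  edge (0,6)–(11,9): clear
  edge (11,9)–(11,24): clear
  edge (11,24)–(0,6): clear
  midpoint (12,5/2) outside
  → clear
Obstacle 2 [(13,21) (15,9) (23,5) (24,24)]:
  edge (13,21)–(15,9): clear
  edge (15,9)–(23,5): clear
  edge (23,5)–(24,24): clear
  edge (24,24)–(13,21): clear
  midpoint (12,5/2) outside
  → clear

FREE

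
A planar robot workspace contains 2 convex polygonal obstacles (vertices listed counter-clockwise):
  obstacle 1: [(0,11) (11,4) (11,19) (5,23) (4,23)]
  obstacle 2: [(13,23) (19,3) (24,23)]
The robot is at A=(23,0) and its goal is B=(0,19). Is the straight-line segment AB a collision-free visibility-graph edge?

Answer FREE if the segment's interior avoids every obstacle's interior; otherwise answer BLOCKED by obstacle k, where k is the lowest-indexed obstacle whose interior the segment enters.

Obstacle 1 [(0,11) (11,4) (11,19) (5,23) (4,23)]:
  edge (0,11)–(11,4): clear
  edge (11,4)–(11,19): crosses AB
  edge (11,19)–(5,23): clear
  edge (5,23)–(4,23): clear
  edge (4,23)–(0,11): crosses AB
  → BLOCKED
Obstacle 2 [(13,23) (19,3) (24,23)]:
  edge (13,23)–(19,3): crosses AB
  edge (19,3)–(24,23): crosses AB
  edge (24,23)–(13,23): clear
  → BLOCKED

BLOCKED by obstacle 1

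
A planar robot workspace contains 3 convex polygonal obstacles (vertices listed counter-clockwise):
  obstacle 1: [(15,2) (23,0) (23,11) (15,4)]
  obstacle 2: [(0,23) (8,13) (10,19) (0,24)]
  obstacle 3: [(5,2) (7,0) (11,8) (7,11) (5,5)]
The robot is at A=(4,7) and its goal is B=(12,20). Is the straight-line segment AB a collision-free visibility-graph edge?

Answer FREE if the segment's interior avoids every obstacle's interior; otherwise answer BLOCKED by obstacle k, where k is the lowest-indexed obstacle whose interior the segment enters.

Obstacle 1 [(15,2) (23,0) (23,11) (15,4)]:
  edge (15,2)–(23,0): clear
  edge (23,0)–(23,11): clear
  edge (23,11)–(15,4): clear
  edge (15,4)–(15,2): clear
  midpoint (8,27/2) outside
  → clear
Obstacle 2 [(0,23) (8,13) (10,19) (0,24)]:
  edge (0,23)–(8,13): crosses AB
  edge (8,13)–(10,19): crosses AB
  edge (10,19)–(0,24): clear
  edge (0,24)–(0,23): clear
  → BLOCKED
Obstacle 3 [(5,2) (7,0) (11,8) (7,11) (5,5)]:
  edge (5,2)–(7,0): clear
  edge (7,0)–(11,8): clear
  edge (11,8)–(7,11): clear
  edge (7,11)–(5,5): clear
  edge (5,5)–(5,2): clear
  midpoint (8,27/2) outside
  → clear

BLOCKED by obstacle 2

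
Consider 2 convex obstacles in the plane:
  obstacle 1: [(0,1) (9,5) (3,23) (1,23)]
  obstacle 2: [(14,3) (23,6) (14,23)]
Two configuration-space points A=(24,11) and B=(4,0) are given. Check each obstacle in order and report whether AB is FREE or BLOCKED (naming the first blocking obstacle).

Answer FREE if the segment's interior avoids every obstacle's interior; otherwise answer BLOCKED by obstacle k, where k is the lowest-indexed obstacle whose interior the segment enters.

BLOCKED by obstacle 2

Obstacle 1 [(0,1) (9,5) (3,23) (1,23)]:
  edge (0,1)–(9,5): clear
  edge (9,5)–(3,23): clear
  edge (3,23)–(1,23): clear
  edge (1,23)–(0,1): clear
  midpoint (14,11/2) outside
  → clear
Obstacle 2 [(14,3) (23,6) (14,23)]:
  edge (14,3)–(23,6): clear
  edge (23,6)–(14,23): crosses AB
  edge (14,23)–(14,3): crosses AB
  → BLOCKED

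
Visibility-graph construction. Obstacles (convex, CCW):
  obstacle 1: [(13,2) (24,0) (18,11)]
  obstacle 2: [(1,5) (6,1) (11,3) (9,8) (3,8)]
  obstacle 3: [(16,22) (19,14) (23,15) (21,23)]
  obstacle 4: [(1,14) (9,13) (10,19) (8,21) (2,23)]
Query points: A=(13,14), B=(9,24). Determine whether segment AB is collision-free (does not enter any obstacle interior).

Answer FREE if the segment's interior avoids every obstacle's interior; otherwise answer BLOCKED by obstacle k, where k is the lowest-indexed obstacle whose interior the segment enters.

Obstacle 1 [(13,2) (24,0) (18,11)]:
  edge (13,2)–(24,0): clear
  edge (24,0)–(18,11): clear
  edge (18,11)–(13,2): clear
  midpoint (11,19) outside
  → clear
Obstacle 2 [(1,5) (6,1) (11,3) (9,8) (3,8)]:
  edge (1,5)–(6,1): clear
  edge (6,1)–(11,3): clear
  edge (11,3)–(9,8): clear
  edge (9,8)–(3,8): clear
  edge (3,8)–(1,5): clear
  midpoint (11,19) outside
  → clear
Obstacle 3 [(16,22) (19,14) (23,15) (21,23)]:
  edge (16,22)–(19,14): clear
  edge (19,14)–(23,15): clear
  edge (23,15)–(21,23): clear
  edge (21,23)–(16,22): clear
  midpoint (11,19) outside
  → clear
Obstacle 4 [(1,14) (9,13) (10,19) (8,21) (2,23)]:
  edge (1,14)–(9,13): clear
  edge (9,13)–(10,19): clear
  edge (10,19)–(8,21): clear
  edge (8,21)–(2,23): clear
  edge (2,23)–(1,14): clear
  midpoint (11,19) outside
  → clear

FREE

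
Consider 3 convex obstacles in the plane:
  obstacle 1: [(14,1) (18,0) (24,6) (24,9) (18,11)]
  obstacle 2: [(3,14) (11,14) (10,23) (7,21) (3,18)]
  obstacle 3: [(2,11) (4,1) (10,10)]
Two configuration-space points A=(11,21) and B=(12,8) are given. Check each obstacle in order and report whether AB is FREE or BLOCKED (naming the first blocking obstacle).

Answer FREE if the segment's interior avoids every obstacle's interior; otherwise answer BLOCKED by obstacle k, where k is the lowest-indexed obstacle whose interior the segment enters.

FREE

Obstacle 1 [(14,1) (18,0) (24,6) (24,9) (18,11)]:
  edge (14,1)–(18,0): clear
  edge (18,0)–(24,6): clear
  edge (24,6)–(24,9): clear
  edge (24,9)–(18,11): clear
  edge (18,11)–(14,1): clear
  midpoint (23/2,29/2) outside
  → clear
Obstacle 2 [(3,14) (11,14) (10,23) (7,21) (3,18)]:
  edge (3,14)–(11,14): clear
  edge (11,14)–(10,23): clear
  edge (10,23)–(7,21): clear
  edge (7,21)–(3,18): clear
  edge (3,18)–(3,14): clear
  midpoint (23/2,29/2) outside
  → clear
Obstacle 3 [(2,11) (4,1) (10,10)]:
  edge (2,11)–(4,1): clear
  edge (4,1)–(10,10): clear
  edge (10,10)–(2,11): clear
  midpoint (23/2,29/2) outside
  → clear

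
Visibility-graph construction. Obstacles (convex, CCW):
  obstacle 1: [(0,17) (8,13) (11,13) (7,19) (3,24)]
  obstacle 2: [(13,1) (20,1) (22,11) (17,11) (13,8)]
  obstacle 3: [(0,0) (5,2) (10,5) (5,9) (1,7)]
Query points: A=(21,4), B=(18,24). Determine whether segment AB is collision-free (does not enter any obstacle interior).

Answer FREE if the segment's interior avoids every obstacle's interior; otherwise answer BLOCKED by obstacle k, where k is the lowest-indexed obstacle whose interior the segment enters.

Obstacle 1 [(0,17) (8,13) (11,13) (7,19) (3,24)]:
  edge (0,17)–(8,13): clear
  edge (8,13)–(11,13): clear
  edge (11,13)–(7,19): clear
  edge (7,19)–(3,24): clear
  edge (3,24)–(0,17): clear
  midpoint (39/2,14) outside
  → clear
Obstacle 2 [(13,1) (20,1) (22,11) (17,11) (13,8)]:
  edge (13,1)–(20,1): clear
  edge (20,1)–(22,11): crosses AB
  edge (22,11)–(17,11): crosses AB
  edge (17,11)–(13,8): clear
  edge (13,8)–(13,1): clear
  → BLOCKED
Obstacle 3 [(0,0) (5,2) (10,5) (5,9) (1,7)]:
  edge (0,0)–(5,2): clear
  edge (5,2)–(10,5): clear
  edge (10,5)–(5,9): clear
  edge (5,9)–(1,7): clear
  edge (1,7)–(0,0): clear
  midpoint (39/2,14) outside
  → clear

BLOCKED by obstacle 2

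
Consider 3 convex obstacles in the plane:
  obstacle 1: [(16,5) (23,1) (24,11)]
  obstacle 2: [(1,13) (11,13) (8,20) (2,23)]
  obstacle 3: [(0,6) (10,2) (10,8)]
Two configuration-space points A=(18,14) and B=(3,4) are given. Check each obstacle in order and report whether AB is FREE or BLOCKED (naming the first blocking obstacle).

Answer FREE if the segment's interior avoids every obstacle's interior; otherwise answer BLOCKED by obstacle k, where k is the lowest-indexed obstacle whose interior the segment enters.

Obstacle 1 [(16,5) (23,1) (24,11)]:
  edge (16,5)–(23,1): clear
  edge (23,1)–(24,11): clear
  edge (24,11)–(16,5): clear
  midpoint (21/2,9) outside
  → clear
Obstacle 2 [(1,13) (11,13) (8,20) (2,23)]:
  edge (1,13)–(11,13): clear
  edge (11,13)–(8,20): clear
  edge (8,20)–(2,23): clear
  edge (2,23)–(1,13): clear
  midpoint (21/2,9) outside
  → clear
Obstacle 3 [(0,6) (10,2) (10,8)]:
  edge (0,6)–(10,2): crosses AB
  edge (10,2)–(10,8): clear
  edge (10,8)–(0,6): crosses AB
  → BLOCKED

BLOCKED by obstacle 3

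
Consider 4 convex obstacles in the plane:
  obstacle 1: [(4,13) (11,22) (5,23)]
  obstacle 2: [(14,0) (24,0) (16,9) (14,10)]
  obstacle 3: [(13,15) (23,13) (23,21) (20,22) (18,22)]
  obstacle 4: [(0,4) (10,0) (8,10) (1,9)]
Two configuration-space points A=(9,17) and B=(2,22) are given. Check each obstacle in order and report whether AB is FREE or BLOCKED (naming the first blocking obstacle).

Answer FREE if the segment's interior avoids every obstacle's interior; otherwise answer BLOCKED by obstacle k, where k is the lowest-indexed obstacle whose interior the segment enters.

Obstacle 1 [(4,13) (11,22) (5,23)]:
  edge (4,13)–(11,22): crosses AB
  edge (11,22)–(5,23): clear
  edge (5,23)–(4,13): crosses AB
  → BLOCKED
Obstacle 2 [(14,0) (24,0) (16,9) (14,10)]:
  edge (14,0)–(24,0): clear
  edge (24,0)–(16,9): clear
  edge (16,9)–(14,10): clear
  edge (14,10)–(14,0): clear
  midpoint (11/2,39/2) outside
  → clear
Obstacle 3 [(13,15) (23,13) (23,21) (20,22) (18,22)]:
  edge (13,15)–(23,13): clear
  edge (23,13)–(23,21): clear
  edge (23,21)–(20,22): clear
  edge (20,22)–(18,22): clear
  edge (18,22)–(13,15): clear
  midpoint (11/2,39/2) outside
  → clear
Obstacle 4 [(0,4) (10,0) (8,10) (1,9)]:
  edge (0,4)–(10,0): clear
  edge (10,0)–(8,10): clear
  edge (8,10)–(1,9): clear
  edge (1,9)–(0,4): clear
  midpoint (11/2,39/2) outside
  → clear

BLOCKED by obstacle 1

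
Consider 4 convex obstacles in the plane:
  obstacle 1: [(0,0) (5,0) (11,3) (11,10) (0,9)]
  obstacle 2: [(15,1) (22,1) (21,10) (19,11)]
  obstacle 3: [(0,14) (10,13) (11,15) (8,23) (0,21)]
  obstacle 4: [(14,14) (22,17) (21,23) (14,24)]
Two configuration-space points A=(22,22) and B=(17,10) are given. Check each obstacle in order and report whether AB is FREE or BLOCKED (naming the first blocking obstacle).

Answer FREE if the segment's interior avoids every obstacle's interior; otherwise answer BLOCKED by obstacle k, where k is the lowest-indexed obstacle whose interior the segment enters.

Obstacle 1 [(0,0) (5,0) (11,3) (11,10) (0,9)]:
  edge (0,0)–(5,0): clear
  edge (5,0)–(11,3): clear
  edge (11,3)–(11,10): clear
  edge (11,10)–(0,9): clear
  edge (0,9)–(0,0): clear
  midpoint (39/2,16) outside
  → clear
Obstacle 2 [(15,1) (22,1) (21,10) (19,11)]:
  edge (15,1)–(22,1): clear
  edge (22,1)–(21,10): clear
  edge (21,10)–(19,11): clear
  edge (19,11)–(15,1): clear
  midpoint (39/2,16) outside
  → clear
Obstacle 3 [(0,14) (10,13) (11,15) (8,23) (0,21)]:
  edge (0,14)–(10,13): clear
  edge (10,13)–(11,15): clear
  edge (11,15)–(8,23): clear
  edge (8,23)–(0,21): clear
  edge (0,21)–(0,14): clear
  midpoint (39/2,16) outside
  → clear
Obstacle 4 [(14,14) (22,17) (21,23) (14,24)]:
  edge (14,14)–(22,17): crosses AB
  edge (22,17)–(21,23): crosses AB
  edge (21,23)–(14,24): clear
  edge (14,24)–(14,14): clear
  → BLOCKED

BLOCKED by obstacle 4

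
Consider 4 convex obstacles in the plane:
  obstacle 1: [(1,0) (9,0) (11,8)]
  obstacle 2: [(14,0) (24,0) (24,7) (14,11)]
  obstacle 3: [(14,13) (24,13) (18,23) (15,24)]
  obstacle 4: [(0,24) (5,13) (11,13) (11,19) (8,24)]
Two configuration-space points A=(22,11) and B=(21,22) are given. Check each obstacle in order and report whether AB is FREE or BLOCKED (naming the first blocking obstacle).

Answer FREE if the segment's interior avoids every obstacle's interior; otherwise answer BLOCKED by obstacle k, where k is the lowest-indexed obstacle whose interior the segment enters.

Obstacle 1 [(1,0) (9,0) (11,8)]:
  edge (1,0)–(9,0): clear
  edge (9,0)–(11,8): clear
  edge (11,8)–(1,0): clear
  midpoint (43/2,33/2) outside
  → clear
Obstacle 2 [(14,0) (24,0) (24,7) (14,11)]:
  edge (14,0)–(24,0): clear
  edge (24,0)–(24,7): clear
  edge (24,7)–(14,11): clear
  edge (14,11)–(14,0): clear
  midpoint (43/2,33/2) outside
  → clear
Obstacle 3 [(14,13) (24,13) (18,23) (15,24)]:
  edge (14,13)–(24,13): crosses AB
  edge (24,13)–(18,23): crosses AB
  edge (18,23)–(15,24): clear
  edge (15,24)–(14,13): clear
  → BLOCKED
Obstacle 4 [(0,24) (5,13) (11,13) (11,19) (8,24)]:
  edge (0,24)–(5,13): clear
  edge (5,13)–(11,13): clear
  edge (11,13)–(11,19): clear
  edge (11,19)–(8,24): clear
  edge (8,24)–(0,24): clear
  midpoint (43/2,33/2) outside
  → clear

BLOCKED by obstacle 3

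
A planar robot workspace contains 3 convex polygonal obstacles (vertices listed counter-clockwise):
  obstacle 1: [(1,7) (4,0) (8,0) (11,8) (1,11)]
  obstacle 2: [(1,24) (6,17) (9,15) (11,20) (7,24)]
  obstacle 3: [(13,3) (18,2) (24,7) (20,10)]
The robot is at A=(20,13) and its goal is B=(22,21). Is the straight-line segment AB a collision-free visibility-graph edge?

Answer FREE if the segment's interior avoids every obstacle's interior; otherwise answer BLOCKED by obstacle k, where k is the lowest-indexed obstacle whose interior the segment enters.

Obstacle 1 [(1,7) (4,0) (8,0) (11,8) (1,11)]:
  edge (1,7)–(4,0): clear
  edge (4,0)–(8,0): clear
  edge (8,0)–(11,8): clear
  edge (11,8)–(1,11): clear
  edge (1,11)–(1,7): clear
  midpoint (21,17) outside
  → clear
Obstacle 2 [(1,24) (6,17) (9,15) (11,20) (7,24)]:
  edge (1,24)–(6,17): clear
  edge (6,17)–(9,15): clear
  edge (9,15)–(11,20): clear
  edge (11,20)–(7,24): clear
  edge (7,24)–(1,24): clear
  midpoint (21,17) outside
  → clear
Obstacle 3 [(13,3) (18,2) (24,7) (20,10)]:
  edge (13,3)–(18,2): clear
  edge (18,2)–(24,7): clear
  edge (24,7)–(20,10): clear
  edge (20,10)–(13,3): clear
  midpoint (21,17) outside
  → clear

FREE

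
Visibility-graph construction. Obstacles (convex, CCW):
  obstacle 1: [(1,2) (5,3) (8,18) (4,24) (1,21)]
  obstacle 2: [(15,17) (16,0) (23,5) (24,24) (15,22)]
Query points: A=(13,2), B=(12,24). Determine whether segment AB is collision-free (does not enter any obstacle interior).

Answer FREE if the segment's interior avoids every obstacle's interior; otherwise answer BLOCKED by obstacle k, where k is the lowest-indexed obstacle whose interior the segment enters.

Obstacle 1 [(1,2) (5,3) (8,18) (4,24) (1,21)]:
  edge (1,2)–(5,3): clear
  edge (5,3)–(8,18): clear
  edge (8,18)–(4,24): clear
  edge (4,24)–(1,21): clear
  edge (1,21)–(1,2): clear
  midpoint (25/2,13) outside
  → clear
Obstacle 2 [(15,17) (16,0) (23,5) (24,24) (15,22)]:
  edge (15,17)–(16,0): clear
  edge (16,0)–(23,5): clear
  edge (23,5)–(24,24): clear
  edge (24,24)–(15,22): clear
  edge (15,22)–(15,17): clear
  midpoint (25/2,13) outside
  → clear

FREE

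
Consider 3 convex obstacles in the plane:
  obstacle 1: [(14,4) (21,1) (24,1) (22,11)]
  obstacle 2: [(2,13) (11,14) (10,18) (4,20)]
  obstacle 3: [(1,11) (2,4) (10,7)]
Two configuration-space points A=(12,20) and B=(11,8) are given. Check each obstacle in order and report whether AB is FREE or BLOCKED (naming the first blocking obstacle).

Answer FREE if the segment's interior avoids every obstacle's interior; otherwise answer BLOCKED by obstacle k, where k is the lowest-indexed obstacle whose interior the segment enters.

Obstacle 1 [(14,4) (21,1) (24,1) (22,11)]:
  edge (14,4)–(21,1): clear
  edge (21,1)–(24,1): clear
  edge (24,1)–(22,11): clear
  edge (22,11)–(14,4): clear
  midpoint (23/2,14) outside
  → clear
Obstacle 2 [(2,13) (11,14) (10,18) (4,20)]:
  edge (2,13)–(11,14): clear
  edge (11,14)–(10,18): clear
  edge (10,18)–(4,20): clear
  edge (4,20)–(2,13): clear
  midpoint (23/2,14) outside
  → clear
Obstacle 3 [(1,11) (2,4) (10,7)]:
  edge (1,11)–(2,4): clear
  edge (2,4)–(10,7): clear
  edge (10,7)–(1,11): clear
  midpoint (23/2,14) outside
  → clear

FREE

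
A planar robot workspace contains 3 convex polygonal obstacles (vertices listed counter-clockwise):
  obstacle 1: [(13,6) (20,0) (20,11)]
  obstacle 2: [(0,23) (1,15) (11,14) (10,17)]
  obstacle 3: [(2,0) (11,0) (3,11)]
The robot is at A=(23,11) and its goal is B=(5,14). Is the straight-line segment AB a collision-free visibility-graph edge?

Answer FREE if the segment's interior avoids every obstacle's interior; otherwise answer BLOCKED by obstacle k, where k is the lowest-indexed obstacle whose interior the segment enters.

FREE

Obstacle 1 [(13,6) (20,0) (20,11)]:
  edge (13,6)–(20,0): clear
  edge (20,0)–(20,11): clear
  edge (20,11)–(13,6): clear
  midpoint (14,25/2) outside
  → clear
Obstacle 2 [(0,23) (1,15) (11,14) (10,17)]:
  edge (0,23)–(1,15): clear
  edge (1,15)–(11,14): clear
  edge (11,14)–(10,17): clear
  edge (10,17)–(0,23): clear
  midpoint (14,25/2) outside
  → clear
Obstacle 3 [(2,0) (11,0) (3,11)]:
  edge (2,0)–(11,0): clear
  edge (11,0)–(3,11): clear
  edge (3,11)–(2,0): clear
  midpoint (14,25/2) outside
  → clear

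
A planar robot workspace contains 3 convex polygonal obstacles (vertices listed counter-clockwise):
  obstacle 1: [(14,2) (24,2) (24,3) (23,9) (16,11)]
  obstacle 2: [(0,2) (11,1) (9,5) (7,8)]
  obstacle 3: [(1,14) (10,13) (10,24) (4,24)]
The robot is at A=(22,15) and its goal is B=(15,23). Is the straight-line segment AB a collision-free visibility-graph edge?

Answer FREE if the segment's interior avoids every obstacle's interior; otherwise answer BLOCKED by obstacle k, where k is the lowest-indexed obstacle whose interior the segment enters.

FREE

Obstacle 1 [(14,2) (24,2) (24,3) (23,9) (16,11)]:
  edge (14,2)–(24,2): clear
  edge (24,2)–(24,3): clear
  edge (24,3)–(23,9): clear
  edge (23,9)–(16,11): clear
  edge (16,11)–(14,2): clear
  midpoint (37/2,19) outside
  → clear
Obstacle 2 [(0,2) (11,1) (9,5) (7,8)]:
  edge (0,2)–(11,1): clear
  edge (11,1)–(9,5): clear
  edge (9,5)–(7,8): clear
  edge (7,8)–(0,2): clear
  midpoint (37/2,19) outside
  → clear
Obstacle 3 [(1,14) (10,13) (10,24) (4,24)]:
  edge (1,14)–(10,13): clear
  edge (10,13)–(10,24): clear
  edge (10,24)–(4,24): clear
  edge (4,24)–(1,14): clear
  midpoint (37/2,19) outside
  → clear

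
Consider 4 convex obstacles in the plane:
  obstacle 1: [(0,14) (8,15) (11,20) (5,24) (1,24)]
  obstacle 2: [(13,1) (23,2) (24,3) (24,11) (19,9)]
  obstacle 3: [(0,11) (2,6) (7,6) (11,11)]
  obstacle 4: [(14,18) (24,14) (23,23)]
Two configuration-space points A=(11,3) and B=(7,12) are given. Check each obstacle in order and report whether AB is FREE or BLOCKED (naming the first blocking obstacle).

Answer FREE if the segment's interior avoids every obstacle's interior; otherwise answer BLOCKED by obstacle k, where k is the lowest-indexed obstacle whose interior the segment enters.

Obstacle 1 [(0,14) (8,15) (11,20) (5,24) (1,24)]:
  edge (0,14)–(8,15): clear
  edge (8,15)–(11,20): clear
  edge (11,20)–(5,24): clear
  edge (5,24)–(1,24): clear
  edge (1,24)–(0,14): clear
  midpoint (9,15/2) outside
  → clear
Obstacle 2 [(13,1) (23,2) (24,3) (24,11) (19,9)]:
  edge (13,1)–(23,2): clear
  edge (23,2)–(24,3): clear
  edge (24,3)–(24,11): clear
  edge (24,11)–(19,9): clear
  edge (19,9)–(13,1): clear
  midpoint (9,15/2) outside
  → clear
Obstacle 3 [(0,11) (2,6) (7,6) (11,11)]:
  edge (0,11)–(2,6): clear
  edge (2,6)–(7,6): clear
  edge (7,6)–(11,11): crosses AB
  edge (11,11)–(0,11): crosses AB
  → BLOCKED
Obstacle 4 [(14,18) (24,14) (23,23)]:
  edge (14,18)–(24,14): clear
  edge (24,14)–(23,23): clear
  edge (23,23)–(14,18): clear
  midpoint (9,15/2) outside
  → clear

BLOCKED by obstacle 3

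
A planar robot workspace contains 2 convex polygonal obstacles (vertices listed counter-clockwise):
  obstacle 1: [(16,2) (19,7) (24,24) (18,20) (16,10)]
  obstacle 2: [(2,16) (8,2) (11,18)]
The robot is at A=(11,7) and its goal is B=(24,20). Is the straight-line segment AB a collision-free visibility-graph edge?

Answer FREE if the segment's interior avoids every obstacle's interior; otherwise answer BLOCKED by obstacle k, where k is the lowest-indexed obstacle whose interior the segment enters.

Obstacle 1 [(16,2) (19,7) (24,24) (18,20) (16,10)]:
  edge (16,2)–(19,7): clear
  edge (19,7)–(24,24): crosses AB
  edge (24,24)–(18,20): clear
  edge (18,20)–(16,10): crosses AB
  edge (16,10)–(16,2): clear
  → BLOCKED
Obstacle 2 [(2,16) (8,2) (11,18)]:
  edge (2,16)–(8,2): clear
  edge (8,2)–(11,18): clear
  edge (11,18)–(2,16): clear
  midpoint (35/2,27/2) outside
  → clear

BLOCKED by obstacle 1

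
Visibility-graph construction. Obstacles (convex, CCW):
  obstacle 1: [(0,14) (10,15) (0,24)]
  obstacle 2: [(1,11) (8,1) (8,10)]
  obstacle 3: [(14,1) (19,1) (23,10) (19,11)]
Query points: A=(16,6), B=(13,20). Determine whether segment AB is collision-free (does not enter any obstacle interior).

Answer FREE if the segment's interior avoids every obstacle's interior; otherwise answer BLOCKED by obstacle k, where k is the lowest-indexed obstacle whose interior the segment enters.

Obstacle 1 [(0,14) (10,15) (0,24)]:
  edge (0,14)–(10,15): clear
  edge (10,15)–(0,24): clear
  edge (0,24)–(0,14): clear
  midpoint (29/2,13) outside
  → clear
Obstacle 2 [(1,11) (8,1) (8,10)]:
  edge (1,11)–(8,1): clear
  edge (8,1)–(8,10): clear
  edge (8,10)–(1,11): clear
  midpoint (29/2,13) outside
  → clear
Obstacle 3 [(14,1) (19,1) (23,10) (19,11)]:
  edge (14,1)–(19,1): clear
  edge (19,1)–(23,10): clear
  edge (23,10)–(19,11): clear
  edge (19,11)–(14,1): clear
  midpoint (29/2,13) outside
  → clear

FREE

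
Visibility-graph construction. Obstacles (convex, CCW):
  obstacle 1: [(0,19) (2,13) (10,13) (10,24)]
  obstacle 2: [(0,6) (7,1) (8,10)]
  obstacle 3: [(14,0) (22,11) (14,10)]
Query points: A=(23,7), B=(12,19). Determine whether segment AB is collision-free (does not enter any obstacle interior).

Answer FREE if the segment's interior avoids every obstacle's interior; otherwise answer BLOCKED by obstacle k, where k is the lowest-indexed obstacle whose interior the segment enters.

BLOCKED by obstacle 3

Obstacle 1 [(0,19) (2,13) (10,13) (10,24)]:
  edge (0,19)–(2,13): clear
  edge (2,13)–(10,13): clear
  edge (10,13)–(10,24): clear
  edge (10,24)–(0,19): clear
  midpoint (35/2,13) outside
  → clear
Obstacle 2 [(0,6) (7,1) (8,10)]:
  edge (0,6)–(7,1): clear
  edge (7,1)–(8,10): clear
  edge (8,10)–(0,6): clear
  midpoint (35/2,13) outside
  → clear
Obstacle 3 [(14,0) (22,11) (14,10)]:
  edge (14,0)–(22,11): crosses AB
  edge (22,11)–(14,10): crosses AB
  edge (14,10)–(14,0): clear
  → BLOCKED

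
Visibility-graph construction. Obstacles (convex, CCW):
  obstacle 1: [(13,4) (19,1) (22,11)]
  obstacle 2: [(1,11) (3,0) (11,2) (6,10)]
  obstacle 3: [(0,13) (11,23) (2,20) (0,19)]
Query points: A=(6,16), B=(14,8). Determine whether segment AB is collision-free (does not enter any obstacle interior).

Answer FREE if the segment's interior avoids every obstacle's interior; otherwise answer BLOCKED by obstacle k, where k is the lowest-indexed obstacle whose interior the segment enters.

FREE

Obstacle 1 [(13,4) (19,1) (22,11)]:
  edge (13,4)–(19,1): clear
  edge (19,1)–(22,11): clear
  edge (22,11)–(13,4): clear
  midpoint (10,12) outside
  → clear
Obstacle 2 [(1,11) (3,0) (11,2) (6,10)]:
  edge (1,11)–(3,0): clear
  edge (3,0)–(11,2): clear
  edge (11,2)–(6,10): clear
  edge (6,10)–(1,11): clear
  midpoint (10,12) outside
  → clear
Obstacle 3 [(0,13) (11,23) (2,20) (0,19)]:
  edge (0,13)–(11,23): clear
  edge (11,23)–(2,20): clear
  edge (2,20)–(0,19): clear
  edge (0,19)–(0,13): clear
  midpoint (10,12) outside
  → clear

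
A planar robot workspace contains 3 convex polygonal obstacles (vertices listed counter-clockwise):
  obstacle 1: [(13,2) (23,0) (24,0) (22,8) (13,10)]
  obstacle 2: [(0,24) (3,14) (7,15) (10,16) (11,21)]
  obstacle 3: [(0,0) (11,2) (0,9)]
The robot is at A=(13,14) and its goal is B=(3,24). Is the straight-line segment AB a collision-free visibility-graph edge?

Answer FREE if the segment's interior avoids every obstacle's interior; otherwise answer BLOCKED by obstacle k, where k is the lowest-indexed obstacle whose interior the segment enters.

Obstacle 1 [(13,2) (23,0) (24,0) (22,8) (13,10)]:
  edge (13,2)–(23,0): clear
  edge (23,0)–(24,0): clear
  edge (24,0)–(22,8): clear
  edge (22,8)–(13,10): clear
  edge (13,10)–(13,2): clear
  midpoint (8,19) outside
  → clear
Obstacle 2 [(0,24) (3,14) (7,15) (10,16) (11,21)]:
  edge (0,24)–(3,14): clear
  edge (3,14)–(7,15): clear
  edge (7,15)–(10,16): clear
  edge (10,16)–(11,21): crosses AB
  edge (11,21)–(0,24): crosses AB
  → BLOCKED
Obstacle 3 [(0,0) (11,2) (0,9)]:
  edge (0,0)–(11,2): clear
  edge (11,2)–(0,9): clear
  edge (0,9)–(0,0): clear
  midpoint (8,19) outside
  → clear

BLOCKED by obstacle 2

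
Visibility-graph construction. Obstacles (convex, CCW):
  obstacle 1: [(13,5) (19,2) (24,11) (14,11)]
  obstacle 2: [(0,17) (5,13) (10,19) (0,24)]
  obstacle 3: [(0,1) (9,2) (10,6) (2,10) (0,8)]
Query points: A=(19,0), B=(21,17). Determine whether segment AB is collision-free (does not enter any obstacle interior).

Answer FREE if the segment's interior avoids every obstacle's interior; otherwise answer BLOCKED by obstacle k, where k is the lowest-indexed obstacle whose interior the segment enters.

BLOCKED by obstacle 1

Obstacle 1 [(13,5) (19,2) (24,11) (14,11)]:
  edge (13,5)–(19,2): clear
  edge (19,2)–(24,11): crosses AB
  edge (24,11)–(14,11): crosses AB
  edge (14,11)–(13,5): clear
  → BLOCKED
Obstacle 2 [(0,17) (5,13) (10,19) (0,24)]:
  edge (0,17)–(5,13): clear
  edge (5,13)–(10,19): clear
  edge (10,19)–(0,24): clear
  edge (0,24)–(0,17): clear
  midpoint (20,17/2) outside
  → clear
Obstacle 3 [(0,1) (9,2) (10,6) (2,10) (0,8)]:
  edge (0,1)–(9,2): clear
  edge (9,2)–(10,6): clear
  edge (10,6)–(2,10): clear
  edge (2,10)–(0,8): clear
  edge (0,8)–(0,1): clear
  midpoint (20,17/2) outside
  → clear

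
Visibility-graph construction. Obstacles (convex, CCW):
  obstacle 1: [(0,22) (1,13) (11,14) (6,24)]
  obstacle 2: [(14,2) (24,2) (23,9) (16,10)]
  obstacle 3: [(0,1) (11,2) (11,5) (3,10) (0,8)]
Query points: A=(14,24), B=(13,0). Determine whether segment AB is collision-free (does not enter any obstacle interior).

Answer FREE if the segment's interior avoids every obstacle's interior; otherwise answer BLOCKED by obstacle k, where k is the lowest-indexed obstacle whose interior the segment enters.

FREE

Obstacle 1 [(0,22) (1,13) (11,14) (6,24)]:
  edge (0,22)–(1,13): clear
  edge (1,13)–(11,14): clear
  edge (11,14)–(6,24): clear
  edge (6,24)–(0,22): clear
  midpoint (27/2,12) outside
  → clear
Obstacle 2 [(14,2) (24,2) (23,9) (16,10)]:
  edge (14,2)–(24,2): clear
  edge (24,2)–(23,9): clear
  edge (23,9)–(16,10): clear
  edge (16,10)–(14,2): clear
  midpoint (27/2,12) outside
  → clear
Obstacle 3 [(0,1) (11,2) (11,5) (3,10) (0,8)]:
  edge (0,1)–(11,2): clear
  edge (11,2)–(11,5): clear
  edge (11,5)–(3,10): clear
  edge (3,10)–(0,8): clear
  edge (0,8)–(0,1): clear
  midpoint (27/2,12) outside
  → clear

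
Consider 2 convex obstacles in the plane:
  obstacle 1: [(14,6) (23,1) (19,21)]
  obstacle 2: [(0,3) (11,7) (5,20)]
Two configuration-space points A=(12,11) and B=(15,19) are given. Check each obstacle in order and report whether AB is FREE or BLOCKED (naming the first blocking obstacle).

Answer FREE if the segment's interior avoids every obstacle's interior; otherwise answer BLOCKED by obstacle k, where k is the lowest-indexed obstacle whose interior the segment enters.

Obstacle 1 [(14,6) (23,1) (19,21)]:
  edge (14,6)–(23,1): clear
  edge (23,1)–(19,21): clear
  edge (19,21)–(14,6): clear
  midpoint (27/2,15) outside
  → clear
Obstacle 2 [(0,3) (11,7) (5,20)]:
  edge (0,3)–(11,7): clear
  edge (11,7)–(5,20): clear
  edge (5,20)–(0,3): clear
  midpoint (27/2,15) outside
  → clear

FREE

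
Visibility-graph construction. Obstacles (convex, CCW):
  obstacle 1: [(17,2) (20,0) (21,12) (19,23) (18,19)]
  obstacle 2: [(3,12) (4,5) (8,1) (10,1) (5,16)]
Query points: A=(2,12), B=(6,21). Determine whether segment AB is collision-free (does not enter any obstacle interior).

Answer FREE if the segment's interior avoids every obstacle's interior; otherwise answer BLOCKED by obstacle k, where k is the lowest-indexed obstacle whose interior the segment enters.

Obstacle 1 [(17,2) (20,0) (21,12) (19,23) (18,19)]:
  edge (17,2)–(20,0): clear
  edge (20,0)–(21,12): clear
  edge (21,12)–(19,23): clear
  edge (19,23)–(18,19): clear
  edge (18,19)–(17,2): clear
  midpoint (4,33/2) outside
  → clear
Obstacle 2 [(3,12) (4,5) (8,1) (10,1) (5,16)]:
  edge (3,12)–(4,5): clear
  edge (4,5)–(8,1): clear
  edge (8,1)–(10,1): clear
  edge (10,1)–(5,16): clear
  edge (5,16)–(3,12): clear
  midpoint (4,33/2) outside
  → clear

FREE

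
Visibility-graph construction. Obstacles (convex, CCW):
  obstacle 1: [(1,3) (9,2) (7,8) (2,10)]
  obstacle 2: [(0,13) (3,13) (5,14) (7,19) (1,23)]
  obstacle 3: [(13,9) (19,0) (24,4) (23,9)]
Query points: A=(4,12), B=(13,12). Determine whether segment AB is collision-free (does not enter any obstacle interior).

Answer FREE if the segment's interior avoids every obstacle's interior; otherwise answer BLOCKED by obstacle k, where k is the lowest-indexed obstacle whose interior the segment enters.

Obstacle 1 [(1,3) (9,2) (7,8) (2,10)]:
  edge (1,3)–(9,2): clear
  edge (9,2)–(7,8): clear
  edge (7,8)–(2,10): clear
  edge (2,10)–(1,3): clear
  midpoint (17/2,12) outside
  → clear
Obstacle 2 [(0,13) (3,13) (5,14) (7,19) (1,23)]:
  edge (0,13)–(3,13): clear
  edge (3,13)–(5,14): clear
  edge (5,14)–(7,19): clear
  edge (7,19)–(1,23): clear
  edge (1,23)–(0,13): clear
  midpoint (17/2,12) outside
  → clear
Obstacle 3 [(13,9) (19,0) (24,4) (23,9)]:
  edge (13,9)–(19,0): clear
  edge (19,0)–(24,4): clear
  edge (24,4)–(23,9): clear
  edge (23,9)–(13,9): clear
  midpoint (17/2,12) outside
  → clear

FREE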